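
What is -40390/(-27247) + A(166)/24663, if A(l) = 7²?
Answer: 997473673/671992761 ≈ 1.4844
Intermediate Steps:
A(l) = 49
-40390/(-27247) + A(166)/24663 = -40390/(-27247) + 49/24663 = -40390*(-1/27247) + 49*(1/24663) = 40390/27247 + 49/24663 = 997473673/671992761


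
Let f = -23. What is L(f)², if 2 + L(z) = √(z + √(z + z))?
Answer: (2 - √(-23 + I*√46))² ≈ -21.799 - 12.604*I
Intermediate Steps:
L(z) = -2 + √(z + √2*√z) (L(z) = -2 + √(z + √(z + z)) = -2 + √(z + √(2*z)) = -2 + √(z + √2*√z))
L(f)² = (-2 + √(-23 + √2*√(-23)))² = (-2 + √(-23 + √2*(I*√23)))² = (-2 + √(-23 + I*√46))²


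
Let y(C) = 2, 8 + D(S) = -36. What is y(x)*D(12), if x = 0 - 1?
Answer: -88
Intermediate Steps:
D(S) = -44 (D(S) = -8 - 36 = -44)
x = -1
y(x)*D(12) = 2*(-44) = -88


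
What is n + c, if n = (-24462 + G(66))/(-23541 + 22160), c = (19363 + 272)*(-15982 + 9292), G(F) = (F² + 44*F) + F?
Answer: -181405588014/1381 ≈ -1.3136e+8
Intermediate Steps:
G(F) = F² + 45*F
c = -131358150 (c = 19635*(-6690) = -131358150)
n = 17136/1381 (n = (-24462 + 66*(45 + 66))/(-23541 + 22160) = (-24462 + 66*111)/(-1381) = (-24462 + 7326)*(-1/1381) = -17136*(-1/1381) = 17136/1381 ≈ 12.408)
n + c = 17136/1381 - 131358150 = -181405588014/1381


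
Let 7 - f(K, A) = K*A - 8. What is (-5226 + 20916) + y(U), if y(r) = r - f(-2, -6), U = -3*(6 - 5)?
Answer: 15684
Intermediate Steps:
f(K, A) = 15 - A*K (f(K, A) = 7 - (K*A - 8) = 7 - (A*K - 8) = 7 - (-8 + A*K) = 7 + (8 - A*K) = 15 - A*K)
U = -3 (U = -3*1 = -3)
y(r) = -3 + r (y(r) = r - (15 - 1*(-6)*(-2)) = r - (15 - 12) = r - 1*3 = r - 3 = -3 + r)
(-5226 + 20916) + y(U) = (-5226 + 20916) + (-3 - 3) = 15690 - 6 = 15684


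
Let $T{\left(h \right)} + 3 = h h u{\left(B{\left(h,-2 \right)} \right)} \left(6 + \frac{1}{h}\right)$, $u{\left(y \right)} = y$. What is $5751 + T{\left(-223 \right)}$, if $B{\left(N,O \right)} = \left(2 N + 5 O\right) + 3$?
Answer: $-135056655$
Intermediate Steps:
$B{\left(N,O \right)} = 3 + 2 N + 5 O$
$T{\left(h \right)} = -3 + h^{2} \left(-7 + 2 h\right) \left(6 + \frac{1}{h}\right)$ ($T{\left(h \right)} = -3 + h h \left(3 + 2 h + 5 \left(-2\right)\right) \left(6 + \frac{1}{h}\right) = -3 + h^{2} \left(3 + 2 h - 10\right) \left(6 + \frac{1}{h}\right) = -3 + h^{2} \left(-7 + 2 h\right) \left(6 + \frac{1}{h}\right)$)
$5751 + T{\left(-223 \right)} = 5751 - \left(-1558 + 1989160 + 133074804\right) = 5751 + \left(-3 - 1989160 + 1561 + 12 \left(-11089567\right)\right) = 5751 - 135062406 = -135056655$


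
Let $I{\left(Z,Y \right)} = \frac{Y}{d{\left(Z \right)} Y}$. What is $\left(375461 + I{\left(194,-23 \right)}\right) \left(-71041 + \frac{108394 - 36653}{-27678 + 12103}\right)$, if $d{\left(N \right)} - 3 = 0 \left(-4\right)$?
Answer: $- \frac{2000615851328}{75} \approx -2.6675 \cdot 10^{10}$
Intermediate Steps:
$d{\left(N \right)} = 3$ ($d{\left(N \right)} = 3 + 0 \left(-4\right) = 3 + 0 = 3$)
$I{\left(Z,Y \right)} = \frac{1}{3}$ ($I{\left(Z,Y \right)} = \frac{Y}{3 Y} = Y \frac{1}{3 Y} = \frac{1}{3}$)
$\left(375461 + I{\left(194,-23 \right)}\right) \left(-71041 + \frac{108394 - 36653}{-27678 + 12103}\right) = \left(375461 + \frac{1}{3}\right) \left(-71041 + \frac{108394 - 36653}{-27678 + 12103}\right) = \frac{1126384 \left(-71041 + \frac{71741}{-15575}\right)}{3} = \frac{1126384 \left(-71041 + 71741 \left(- \frac{1}{15575}\right)\right)}{3} = \frac{1126384 \left(-71041 - \frac{71741}{15575}\right)}{3} = \frac{1126384}{3} \left(- \frac{1106535316}{15575}\right) = - \frac{2000615851328}{75}$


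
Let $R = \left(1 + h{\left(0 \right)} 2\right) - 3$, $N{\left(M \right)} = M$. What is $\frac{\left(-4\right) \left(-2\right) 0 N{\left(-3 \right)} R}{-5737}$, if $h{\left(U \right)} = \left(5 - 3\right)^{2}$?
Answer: $0$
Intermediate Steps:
$h{\left(U \right)} = 4$ ($h{\left(U \right)} = 2^{2} = 4$)
$R = 6$ ($R = \left(1 + 4 \cdot 2\right) - 3 = \left(1 + 8\right) - 3 = 9 - 3 = 6$)
$\frac{\left(-4\right) \left(-2\right) 0 N{\left(-3 \right)} R}{-5737} = \frac{\left(-4\right) \left(-2\right) 0 \left(-3\right) 6}{-5737} = 8 \cdot 0 \left(-3\right) 6 \left(- \frac{1}{5737}\right) = 0 \left(-3\right) 6 \left(- \frac{1}{5737}\right) = 0 \cdot 6 \left(- \frac{1}{5737}\right) = 0 \left(- \frac{1}{5737}\right) = 0$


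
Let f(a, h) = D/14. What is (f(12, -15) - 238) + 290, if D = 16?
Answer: 372/7 ≈ 53.143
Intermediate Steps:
f(a, h) = 8/7 (f(a, h) = 16/14 = 16*(1/14) = 8/7)
(f(12, -15) - 238) + 290 = (8/7 - 238) + 290 = -1658/7 + 290 = 372/7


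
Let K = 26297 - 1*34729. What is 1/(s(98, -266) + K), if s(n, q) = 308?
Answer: -1/8124 ≈ -0.00012309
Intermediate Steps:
K = -8432 (K = 26297 - 34729 = -8432)
1/(s(98, -266) + K) = 1/(308 - 8432) = 1/(-8124) = -1/8124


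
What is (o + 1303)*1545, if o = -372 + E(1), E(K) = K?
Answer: 1439940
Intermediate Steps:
o = -371 (o = -372 + 1 = -371)
(o + 1303)*1545 = (-371 + 1303)*1545 = 932*1545 = 1439940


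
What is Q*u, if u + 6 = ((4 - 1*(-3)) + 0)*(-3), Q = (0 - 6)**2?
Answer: -972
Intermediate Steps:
Q = 36 (Q = (-6)**2 = 36)
u = -27 (u = -6 + ((4 - 1*(-3)) + 0)*(-3) = -6 + ((4 + 3) + 0)*(-3) = -6 + (7 + 0)*(-3) = -6 + 7*(-3) = -6 - 21 = -27)
Q*u = 36*(-27) = -972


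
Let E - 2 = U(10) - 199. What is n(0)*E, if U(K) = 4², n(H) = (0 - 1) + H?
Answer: 181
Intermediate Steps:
n(H) = -1 + H
U(K) = 16
E = -181 (E = 2 + (16 - 199) = 2 - 183 = -181)
n(0)*E = (-1 + 0)*(-181) = -1*(-181) = 181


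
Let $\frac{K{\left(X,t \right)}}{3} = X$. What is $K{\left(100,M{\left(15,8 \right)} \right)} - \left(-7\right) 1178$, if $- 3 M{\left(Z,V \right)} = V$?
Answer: $8546$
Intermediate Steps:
$M{\left(Z,V \right)} = - \frac{V}{3}$
$K{\left(X,t \right)} = 3 X$
$K{\left(100,M{\left(15,8 \right)} \right)} - \left(-7\right) 1178 = 3 \cdot 100 - \left(-7\right) 1178 = 300 - -8246 = 300 + 8246 = 8546$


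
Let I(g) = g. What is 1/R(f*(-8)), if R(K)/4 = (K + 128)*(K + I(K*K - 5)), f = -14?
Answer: 1/12144960 ≈ 8.2339e-8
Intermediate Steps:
R(K) = 4*(128 + K)*(-5 + K + K²) (R(K) = 4*((K + 128)*(K + (K*K - 5))) = 4*((128 + K)*(K + (K² - 5))) = 4*((128 + K)*(K + (-5 + K²))) = 4*((128 + K)*(-5 + K + K²)) = 4*(128 + K)*(-5 + K + K²))
1/R(f*(-8)) = 1/(-2560 + 4*(-14*(-8))³ + 492*(-14*(-8)) + 516*(-14*(-8))²) = 1/(-2560 + 4*112³ + 492*112 + 516*112²) = 1/(-2560 + 4*1404928 + 55104 + 516*12544) = 1/(-2560 + 5619712 + 55104 + 6472704) = 1/12144960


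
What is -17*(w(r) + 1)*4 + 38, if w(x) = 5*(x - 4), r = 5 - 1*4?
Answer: 990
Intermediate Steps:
r = 1 (r = 5 - 4 = 1)
w(x) = -20 + 5*x (w(x) = 5*(-4 + x) = -20 + 5*x)
-17*(w(r) + 1)*4 + 38 = -17*((-20 + 5*1) + 1)*4 + 38 = -17*((-20 + 5) + 1)*4 + 38 = -17*(-15 + 1)*4 + 38 = -(-238)*4 + 38 = -17*(-56) + 38 = 952 + 38 = 990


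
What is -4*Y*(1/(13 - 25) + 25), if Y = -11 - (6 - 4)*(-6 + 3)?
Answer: 1495/3 ≈ 498.33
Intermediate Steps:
Y = -5 (Y = -11 - 2*(-3) = -11 - 1*(-6) = -11 + 6 = -5)
-4*Y*(1/(13 - 25) + 25) = -(-20)*(1/(13 - 25) + 25) = -(-20)*(1/(-12) + 25) = -(-20)*(-1/12 + 25) = -(-20)*299/12 = -4*(-1495/12) = 1495/3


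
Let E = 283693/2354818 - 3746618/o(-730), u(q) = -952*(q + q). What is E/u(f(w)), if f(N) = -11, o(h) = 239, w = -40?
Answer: -1260362243271/1683902093984 ≈ -0.74848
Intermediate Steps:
u(q) = -1904*q
E = -8822535702897/562801502 (E = 283693/2354818 - 3746618/239 = -8822535702897/562801502 ≈ -15676.)
E/u(f(w)) = -8822535702897/(562801502*((-1904*(-11)))) = -8822535702897/562801502/20944 = -8822535702897/562801502*1/20944 = -1260362243271/1683902093984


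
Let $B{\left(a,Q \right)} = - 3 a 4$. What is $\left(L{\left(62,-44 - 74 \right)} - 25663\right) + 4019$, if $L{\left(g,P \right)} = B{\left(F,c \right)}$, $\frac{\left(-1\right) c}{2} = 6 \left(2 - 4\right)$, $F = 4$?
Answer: $-21692$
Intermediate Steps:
$c = 24$ ($c = - 2 \cdot 6 \left(2 - 4\right) = - 2 \cdot 6 \left(-2\right) = \left(-2\right) \left(-12\right) = 24$)
$B{\left(a,Q \right)} = - 12 a$
$L{\left(g,P \right)} = -48$ ($L{\left(g,P \right)} = \left(-12\right) 4 = -48$)
$\left(L{\left(62,-44 - 74 \right)} - 25663\right) + 4019 = \left(-48 - 25663\right) + 4019 = -25711 + 4019 = -21692$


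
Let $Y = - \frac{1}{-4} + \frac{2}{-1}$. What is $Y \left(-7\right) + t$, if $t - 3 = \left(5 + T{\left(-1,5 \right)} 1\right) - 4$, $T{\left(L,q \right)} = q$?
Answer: $\frac{85}{4} \approx 21.25$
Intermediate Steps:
$Y = - \frac{7}{4}$ ($Y = \left(-1\right) \left(- \frac{1}{4}\right) + 2 \left(-1\right) = \frac{1}{4} - 2 = - \frac{7}{4} \approx -1.75$)
$t = 9$ ($t = 3 + \left(\left(5 + 5 \cdot 1\right) - 4\right) = 3 + \left(\left(5 + 5\right) - 4\right) = 3 + \left(10 - 4\right) = 3 + 6 = 9$)
$Y \left(-7\right) + t = \left(- \frac{7}{4}\right) \left(-7\right) + 9 = \frac{49}{4} + 9 = \frac{85}{4}$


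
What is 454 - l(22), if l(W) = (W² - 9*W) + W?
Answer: 146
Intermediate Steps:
l(W) = W² - 8*W
454 - l(22) = 454 - 22*(-8 + 22) = 454 - 22*14 = 454 - 1*308 = 454 - 308 = 146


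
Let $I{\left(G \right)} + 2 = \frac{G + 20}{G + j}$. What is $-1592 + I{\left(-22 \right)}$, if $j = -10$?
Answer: $- \frac{25503}{16} \approx -1593.9$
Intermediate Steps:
$I{\left(G \right)} = -2 + \frac{20 + G}{-10 + G}$ ($I{\left(G \right)} = -2 + \frac{G + 20}{G - 10} = -2 + \frac{20 + G}{-10 + G}$)
$-1592 + I{\left(-22 \right)} = -1592 + \frac{40 - -22}{-10 - 22} = -1592 + \frac{40 + 22}{-32} = -1592 - \frac{31}{16} = - \frac{25503}{16}$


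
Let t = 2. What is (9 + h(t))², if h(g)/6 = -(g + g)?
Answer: 225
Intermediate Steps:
h(g) = -12*g (h(g) = 6*(-(g + g)) = 6*(-2*g) = -12*g)
(9 + h(t))² = (9 - 12*2)² = (9 - 24)² = (-15)² = 225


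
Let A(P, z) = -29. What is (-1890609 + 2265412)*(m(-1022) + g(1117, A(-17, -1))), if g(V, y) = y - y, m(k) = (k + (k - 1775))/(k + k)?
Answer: 1431372657/2044 ≈ 7.0028e+5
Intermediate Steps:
m(k) = (-1775 + 2*k)/(2*k) (m(k) = (k + (-1775 + k))/((2*k)) = (-1775 + 2*k)*(1/(2*k)) = (-1775 + 2*k)/(2*k))
g(V, y) = 0
(-1890609 + 2265412)*(m(-1022) + g(1117, A(-17, -1))) = (-1890609 + 2265412)*((-1775/2 - 1022)/(-1022) + 0) = 374803*(-1/1022*(-3819/2) + 0) = 374803*(3819/2044 + 0) = 374803*(3819/2044) = 1431372657/2044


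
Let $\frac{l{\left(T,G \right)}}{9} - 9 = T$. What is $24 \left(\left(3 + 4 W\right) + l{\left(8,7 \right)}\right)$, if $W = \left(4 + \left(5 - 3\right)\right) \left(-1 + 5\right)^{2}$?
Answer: $12960$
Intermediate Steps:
$l{\left(T,G \right)} = 81 + 9 T$
$W = 96$ ($W = \left(4 + 2\right) 4^{2} = 6 \cdot 16 = 96$)
$24 \left(\left(3 + 4 W\right) + l{\left(8,7 \right)}\right) = 24 \left(\left(3 + 4 \cdot 96\right) + \left(81 + 9 \cdot 8\right)\right) = 24 \left(\left(3 + 384\right) + \left(81 + 72\right)\right) = 24 \left(387 + 153\right) = 24 \cdot 540 = 12960$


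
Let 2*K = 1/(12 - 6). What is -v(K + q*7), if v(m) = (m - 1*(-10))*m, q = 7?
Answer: -417601/144 ≈ -2900.0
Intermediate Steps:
K = 1/12 (K = 1/(2*(12 - 6)) = (1/2)/6 = (1/2)*(1/6) = 1/12 ≈ 0.083333)
v(m) = m*(10 + m) (v(m) = (m + 10)*m = (10 + m)*m = m*(10 + m))
-v(K + q*7) = -(1/12 + 7*7)*(10 + (1/12 + 7*7)) = -(1/12 + 49)*(10 + (1/12 + 49)) = -589*(10 + 589/12)/12 = -589*709/(12*12) = -1*417601/144 = -417601/144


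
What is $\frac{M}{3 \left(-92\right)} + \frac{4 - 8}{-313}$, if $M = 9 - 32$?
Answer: $\frac{361}{3756} \approx 0.096113$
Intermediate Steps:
$M = -23$ ($M = 9 - 32 = -23$)
$\frac{M}{3 \left(-92\right)} + \frac{4 - 8}{-313} = - \frac{23}{3 \left(-92\right)} + \frac{4 - 8}{-313} = - \frac{23}{-276} + \left(4 - 8\right) \left(- \frac{1}{313}\right) = \left(-23\right) \left(- \frac{1}{276}\right) - - \frac{4}{313} = \frac{1}{12} + \frac{4}{313} = \frac{361}{3756}$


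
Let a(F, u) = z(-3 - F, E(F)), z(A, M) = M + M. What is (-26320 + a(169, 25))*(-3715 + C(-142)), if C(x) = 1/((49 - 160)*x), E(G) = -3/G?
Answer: 130230681596647/1331889 ≈ 9.7779e+7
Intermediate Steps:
z(A, M) = 2*M
a(F, u) = -6/F (a(F, u) = 2*(-3/F) = -6/F)
C(x) = -1/(111*x) (C(x) = 1/((-111)*x) = -1/(111*x))
(-26320 + a(169, 25))*(-3715 + C(-142)) = (-26320 - 6/169)*(-3715 - 1/111/(-142)) = (-26320 - 6*1/169)*(-3715 - 1/111*(-1/142)) = (-26320 - 6/169)*(-3715 + 1/15762) = -4448086/169*(-58555829/15762) = 130230681596647/1331889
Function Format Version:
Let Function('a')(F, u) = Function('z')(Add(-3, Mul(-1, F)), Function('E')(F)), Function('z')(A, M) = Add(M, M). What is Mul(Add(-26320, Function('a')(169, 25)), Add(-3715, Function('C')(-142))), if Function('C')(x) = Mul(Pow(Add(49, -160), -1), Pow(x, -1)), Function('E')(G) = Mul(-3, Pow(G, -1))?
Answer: Rational(130230681596647, 1331889) ≈ 9.7779e+7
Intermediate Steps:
Function('z')(A, M) = Mul(2, M)
Function('a')(F, u) = Mul(-6, Pow(F, -1)) (Function('a')(F, u) = Mul(2, Mul(-3, Pow(F, -1))) = Mul(-6, Pow(F, -1)))
Function('C')(x) = Mul(Rational(-1, 111), Pow(x, -1)) (Function('C')(x) = Mul(Pow(-111, -1), Pow(x, -1)) = Mul(Rational(-1, 111), Pow(x, -1)))
Mul(Add(-26320, Function('a')(169, 25)), Add(-3715, Function('C')(-142))) = Mul(Add(-26320, Mul(-6, Pow(169, -1))), Add(-3715, Mul(Rational(-1, 111), Pow(-142, -1)))) = Mul(Add(-26320, Mul(-6, Rational(1, 169))), Add(-3715, Mul(Rational(-1, 111), Rational(-1, 142)))) = Mul(Add(-26320, Rational(-6, 169)), Add(-3715, Rational(1, 15762))) = Mul(Rational(-4448086, 169), Rational(-58555829, 15762)) = Rational(130230681596647, 1331889)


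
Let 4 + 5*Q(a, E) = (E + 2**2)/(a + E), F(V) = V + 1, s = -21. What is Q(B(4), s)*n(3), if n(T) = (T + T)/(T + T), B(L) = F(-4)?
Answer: -79/120 ≈ -0.65833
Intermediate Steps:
F(V) = 1 + V
B(L) = -3 (B(L) = 1 - 4 = -3)
Q(a, E) = -4/5 + (4 + E)/(5*(E + a)) (Q(a, E) = -4/5 + ((E + 2**2)/(a + E))/5 = -4/5 + ((E + 4)/(E + a))/5 = -4/5 + ((4 + E)/(E + a))/5 = -4/5 + (4 + E)/(5*(E + a)))
n(T) = 1 (n(T) = (2*T)/((2*T)) = (2*T)*(1/(2*T)) = 1)
Q(B(4), s)*n(3) = ((4 - 4*(-3) - 3*(-21))/(5*(-21 - 3)))*1 = ((1/5)*(4 + 12 + 63)/(-24))*1 = ((1/5)*(-1/24)*79)*1 = -79/120*1 = -79/120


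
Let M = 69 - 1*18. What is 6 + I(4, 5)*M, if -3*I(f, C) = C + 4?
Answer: -147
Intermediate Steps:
I(f, C) = -4/3 - C/3 (I(f, C) = -(C + 4)/3 = -(4 + C)/3 = -4/3 - C/3)
M = 51 (M = 69 - 18 = 51)
6 + I(4, 5)*M = 6 + (-4/3 - 1/3*5)*51 = 6 + (-4/3 - 5/3)*51 = 6 - 3*51 = 6 - 153 = -147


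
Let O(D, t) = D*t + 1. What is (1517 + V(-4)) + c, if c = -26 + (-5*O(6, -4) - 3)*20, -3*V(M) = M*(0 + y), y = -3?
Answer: 3727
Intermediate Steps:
O(D, t) = 1 + D*t
V(M) = M (V(M) = -M*(0 - 3)/3 = -M*(-3)/3 = -(-1)*M = M)
c = 2214 (c = -26 + (-5*(1 + 6*(-4)) - 3)*20 = -26 + (-5*(1 - 24) - 3)*20 = -26 + (-5*(-23) - 3)*20 = -26 + (115 - 3)*20 = -26 + 112*20 = -26 + 2240 = 2214)
(1517 + V(-4)) + c = (1517 - 4) + 2214 = 1513 + 2214 = 3727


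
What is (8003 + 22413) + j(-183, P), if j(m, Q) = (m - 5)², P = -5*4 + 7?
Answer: 65760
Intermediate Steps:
P = -13 (P = -20 + 7 = -13)
j(m, Q) = (-5 + m)²
(8003 + 22413) + j(-183, P) = (8003 + 22413) + (-5 - 183)² = 30416 + (-188)² = 30416 + 35344 = 65760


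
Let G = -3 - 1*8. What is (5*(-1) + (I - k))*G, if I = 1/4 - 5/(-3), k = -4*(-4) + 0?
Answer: 2519/12 ≈ 209.92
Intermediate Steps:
G = -11 (G = -3 - 8 = -11)
k = 16 (k = 16 + 0 = 16)
I = 23/12 (I = 1*(¼) - 5*(-⅓) = ¼ + 5/3 = 23/12 ≈ 1.9167)
(5*(-1) + (I - k))*G = (5*(-1) + (23/12 - 1*16))*(-11) = (-5 + (23/12 - 16))*(-11) = (-5 - 169/12)*(-11) = -229/12*(-11) = 2519/12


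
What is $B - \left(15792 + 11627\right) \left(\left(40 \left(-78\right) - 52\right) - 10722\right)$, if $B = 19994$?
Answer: $380979580$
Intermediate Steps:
$B - \left(15792 + 11627\right) \left(\left(40 \left(-78\right) - 52\right) - 10722\right) = 19994 - \left(15792 + 11627\right) \left(\left(40 \left(-78\right) - 52\right) - 10722\right) = 19994 - 27419 \left(\left(-3120 - 52\right) - 10722\right) = 19994 - 27419 \left(-3172 - 10722\right) = 19994 - 27419 \left(-13894\right) = 19994 - -380959586 = 19994 + 380959586 = 380979580$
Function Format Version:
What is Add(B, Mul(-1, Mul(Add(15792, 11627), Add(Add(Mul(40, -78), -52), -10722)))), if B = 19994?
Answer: 380979580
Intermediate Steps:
Add(B, Mul(-1, Mul(Add(15792, 11627), Add(Add(Mul(40, -78), -52), -10722)))) = Add(19994, Mul(-1, Mul(Add(15792, 11627), Add(Add(Mul(40, -78), -52), -10722)))) = Add(19994, Mul(-1, Mul(27419, Add(Add(-3120, -52), -10722)))) = Add(19994, Mul(-1, Mul(27419, Add(-3172, -10722)))) = Add(19994, Mul(-1, Mul(27419, -13894))) = Add(19994, Mul(-1, -380959586)) = Add(19994, 380959586) = 380979580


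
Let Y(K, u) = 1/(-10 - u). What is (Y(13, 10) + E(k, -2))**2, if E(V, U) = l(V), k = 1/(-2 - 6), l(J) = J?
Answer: 49/1600 ≈ 0.030625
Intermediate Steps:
k = -1/8 (k = 1/(-8) = -1/8 ≈ -0.12500)
E(V, U) = V
(Y(13, 10) + E(k, -2))**2 = (-1/(10 + 10) - 1/8)**2 = (-1/20 - 1/8)**2 = (-7/40)**2 = 49/1600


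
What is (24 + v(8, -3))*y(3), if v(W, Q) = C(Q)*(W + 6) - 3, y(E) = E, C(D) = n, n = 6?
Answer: 315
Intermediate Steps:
C(D) = 6
v(W, Q) = 33 + 6*W (v(W, Q) = 6*(W + 6) - 3 = 6*(6 + W) - 3 = (36 + 6*W) - 3 = 33 + 6*W)
(24 + v(8, -3))*y(3) = (24 + (33 + 6*8))*3 = (24 + (33 + 48))*3 = (24 + 81)*3 = 105*3 = 315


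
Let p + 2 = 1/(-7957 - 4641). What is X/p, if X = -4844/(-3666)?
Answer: -30512356/46186101 ≈ -0.66064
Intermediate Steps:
X = 2422/1833 (X = -4844*(-1/3666) = 2422/1833 ≈ 1.3213)
p = -25197/12598 (p = -2 + 1/(-7957 - 4641) = -2 + 1/(-12598) = -2 - 1/12598 = -25197/12598 ≈ -2.0001)
X/p = 2422/(1833*(-25197/12598)) = (2422/1833)*(-12598/25197) = -30512356/46186101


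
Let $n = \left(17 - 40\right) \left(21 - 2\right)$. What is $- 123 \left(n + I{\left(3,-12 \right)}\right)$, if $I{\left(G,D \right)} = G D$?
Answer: $58179$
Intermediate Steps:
$n = -437$ ($n = \left(-23\right) 19 = -437$)
$I{\left(G,D \right)} = D G$
$- 123 \left(n + I{\left(3,-12 \right)}\right) = - 123 \left(-437 - 36\right) = \left(-123\right) \left(-473\right) = 58179$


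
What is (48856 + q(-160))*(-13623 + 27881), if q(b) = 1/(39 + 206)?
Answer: 170664282018/245 ≈ 6.9659e+8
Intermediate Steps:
q(b) = 1/245
(48856 + q(-160))*(-13623 + 27881) = (48856 + 1/245)*(-13623 + 27881) = (11969721/245)*14258 = 170664282018/245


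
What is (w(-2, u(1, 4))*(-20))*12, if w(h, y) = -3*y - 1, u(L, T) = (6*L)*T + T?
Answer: 20400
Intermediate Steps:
u(L, T) = T + 6*L*T (u(L, T) = 6*L*T + T = T + 6*L*T)
w(h, y) = -1 - 3*y
(w(-2, u(1, 4))*(-20))*12 = ((-1 - 12*(1 + 6*1))*(-20))*12 = ((-1 - 12*(1 + 6))*(-20))*12 = ((-1 - 12*7)*(-20))*12 = ((-1 - 3*28)*(-20))*12 = ((-1 - 84)*(-20))*12 = -85*(-20)*12 = 1700*12 = 20400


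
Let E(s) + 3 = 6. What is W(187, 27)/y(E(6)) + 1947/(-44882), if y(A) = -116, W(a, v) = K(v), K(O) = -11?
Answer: 133925/2603156 ≈ 0.051447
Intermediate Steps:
W(a, v) = -11
E(s) = 3 (E(s) = -3 + 6 = 3)
W(187, 27)/y(E(6)) + 1947/(-44882) = -11/(-116) + 1947/(-44882) = -11*(-1/116) + 1947*(-1/44882) = 11/116 - 1947/44882 = 133925/2603156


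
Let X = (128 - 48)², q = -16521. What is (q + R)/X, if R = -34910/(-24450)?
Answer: -20195177/7824000 ≈ -2.5812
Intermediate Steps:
R = 3491/2445 (R = -34910*(-1/24450) = 3491/2445 ≈ 1.4278)
X = 6400 (X = 80² = 6400)
(q + R)/X = (-16521 + 3491/2445)/6400 = -40390354/2445*1/6400 = -20195177/7824000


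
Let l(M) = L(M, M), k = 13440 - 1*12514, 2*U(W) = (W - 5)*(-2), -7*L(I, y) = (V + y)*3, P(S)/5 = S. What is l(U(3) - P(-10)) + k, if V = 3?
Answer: 6317/7 ≈ 902.43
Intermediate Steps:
P(S) = 5*S
L(I, y) = -9/7 - 3*y/7 (L(I, y) = -(3 + y)*3/7 = -(9 + 3*y)/7 = -9/7 - 3*y/7)
U(W) = 5 - W (U(W) = ((W - 5)*(-2))/2 = ((-5 + W)*(-2))/2 = (10 - 2*W)/2 = 5 - W)
k = 926 (k = 13440 - 12514 = 926)
l(M) = -9/7 - 3*M/7
l(U(3) - P(-10)) + k = (-9/7 - 3*((5 - 1*3) - 5*(-10))/7) + 926 = (-9/7 - 3*((5 - 3) - 1*(-50))/7) + 926 = (-9/7 - 3*(2 + 50)/7) + 926 = (-9/7 - 3/7*52) + 926 = (-9/7 - 156/7) + 926 = -165/7 + 926 = 6317/7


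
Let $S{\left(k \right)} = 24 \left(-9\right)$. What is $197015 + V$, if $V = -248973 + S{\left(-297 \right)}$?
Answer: $-52174$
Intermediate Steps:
$S{\left(k \right)} = -216$
$V = -249189$ ($V = -248973 - 216 = -249189$)
$197015 + V = 197015 - 249189 = -52174$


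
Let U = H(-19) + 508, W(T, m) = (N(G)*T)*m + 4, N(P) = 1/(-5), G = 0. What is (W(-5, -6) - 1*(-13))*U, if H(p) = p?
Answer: 5379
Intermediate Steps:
N(P) = -1/5
W(T, m) = 4 - T*m/5 (W(T, m) = (-T/5)*m + 4 = -T*m/5 + 4 = 4 - T*m/5)
U = 489 (U = -19 + 508 = 489)
(W(-5, -6) - 1*(-13))*U = ((4 - 1/5*(-5)*(-6)) - 1*(-13))*489 = ((4 - 6) + 13)*489 = (-2 + 13)*489 = 11*489 = 5379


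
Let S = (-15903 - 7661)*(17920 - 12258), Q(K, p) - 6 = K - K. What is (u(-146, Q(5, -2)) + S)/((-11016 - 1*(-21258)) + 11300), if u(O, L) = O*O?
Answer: -66699026/10771 ≈ -6192.5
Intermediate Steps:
Q(K, p) = 6 (Q(K, p) = 6 + (K - K) = 6 + 0 = 6)
u(O, L) = O²
S = -133419368 (S = -23564*5662 = -133419368)
(u(-146, Q(5, -2)) + S)/((-11016 - 1*(-21258)) + 11300) = ((-146)² - 133419368)/((-11016 - 1*(-21258)) + 11300) = (21316 - 133419368)/((-11016 + 21258) + 11300) = -133398052/(10242 + 11300) = -133398052/21542 = -133398052*1/21542 = -66699026/10771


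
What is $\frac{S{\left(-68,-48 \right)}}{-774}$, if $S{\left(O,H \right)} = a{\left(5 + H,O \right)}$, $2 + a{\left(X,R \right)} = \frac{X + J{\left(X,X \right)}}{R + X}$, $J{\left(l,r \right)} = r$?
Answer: $\frac{68}{42957} \approx 0.001583$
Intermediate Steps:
$a{\left(X,R \right)} = -2 + \frac{2 X}{R + X}$ ($a{\left(X,R \right)} = -2 + \frac{X + X}{R + X} = -2 + \frac{2 X}{R + X}$)
$S{\left(O,H \right)} = - \frac{2 O}{5 + H + O}$ ($S{\left(O,H \right)} = - \frac{2 O}{O + \left(5 + H\right)} = - \frac{2 O}{5 + H + O}$)
$\frac{S{\left(-68,-48 \right)}}{-774} = \frac{\left(-2\right) \left(-68\right) \frac{1}{5 - 48 - 68}}{-774} = \left(-2\right) \left(-68\right) \frac{1}{-111} \left(- \frac{1}{774}\right) = \left(-2\right) \left(-68\right) \left(- \frac{1}{111}\right) \left(- \frac{1}{774}\right) = \left(- \frac{136}{111}\right) \left(- \frac{1}{774}\right) = \frac{68}{42957}$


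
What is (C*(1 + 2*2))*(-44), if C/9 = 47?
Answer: -93060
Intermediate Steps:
C = 423 (C = 9*47 = 423)
(C*(1 + 2*2))*(-44) = (423*(1 + 2*2))*(-44) = (423*(1 + 4))*(-44) = (423*5)*(-44) = 2115*(-44) = -93060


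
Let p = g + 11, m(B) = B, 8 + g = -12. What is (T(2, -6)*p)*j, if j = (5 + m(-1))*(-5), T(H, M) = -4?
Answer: -720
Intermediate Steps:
g = -20 (g = -8 - 12 = -20)
j = -20 (j = (5 - 1)*(-5) = 4*(-5) = -20)
p = -9 (p = -20 + 11 = -9)
(T(2, -6)*p)*j = -4*(-9)*(-20) = 36*(-20) = -720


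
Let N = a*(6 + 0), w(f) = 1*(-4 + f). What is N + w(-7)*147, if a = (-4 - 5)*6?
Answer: -1941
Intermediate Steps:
a = -54 (a = -9*6 = -54)
w(f) = -4 + f
N = -324 (N = -54*(6 + 0) = -54*6 = -324)
N + w(-7)*147 = -324 + (-4 - 7)*147 = -324 - 11*147 = -324 - 1617 = -1941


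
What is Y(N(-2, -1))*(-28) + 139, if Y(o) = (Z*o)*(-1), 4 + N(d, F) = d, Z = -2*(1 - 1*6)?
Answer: -1541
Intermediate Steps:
Z = 10 (Z = -2*(1 - 6) = -2*(-5) = 10)
N(d, F) = -4 + d
Y(o) = -10*o (Y(o) = (10*o)*(-1) = -10*o)
Y(N(-2, -1))*(-28) + 139 = -10*(-4 - 2)*(-28) + 139 = -10*(-6)*(-28) + 139 = 60*(-28) + 139 = -1680 + 139 = -1541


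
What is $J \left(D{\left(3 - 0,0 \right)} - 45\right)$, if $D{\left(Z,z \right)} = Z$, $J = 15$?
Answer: $-630$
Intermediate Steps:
$J \left(D{\left(3 - 0,0 \right)} - 45\right) = 15 \left(\left(3 - 0\right) - 45\right) = 15 \left(\left(3 + 0\right) - 45\right) = 15 \left(3 - 45\right) = 15 \left(-42\right) = -630$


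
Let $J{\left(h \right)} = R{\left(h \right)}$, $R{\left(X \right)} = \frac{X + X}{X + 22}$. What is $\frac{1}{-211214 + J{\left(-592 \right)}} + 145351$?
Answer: $\frac{8749461294413}{60195398} \approx 1.4535 \cdot 10^{5}$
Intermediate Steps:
$R{\left(X \right)} = \frac{2 X}{22 + X}$
$J{\left(h \right)} = \frac{2 h}{22 + h}$
$\frac{1}{-211214 + J{\left(-592 \right)}} + 145351 = \frac{1}{-211214 + 2 \left(-592\right) \frac{1}{22 - 592}} + 145351 = \frac{1}{-211214 + 2 \left(-592\right) \frac{1}{-570}} + 145351 = \frac{1}{-211214 + 2 \left(-592\right) \left(- \frac{1}{570}\right)} + 145351 = \frac{1}{-211214 + \frac{592}{285}} + 145351 = \frac{1}{- \frac{60195398}{285}} + 145351 = - \frac{285}{60195398} + 145351 = \frac{8749461294413}{60195398}$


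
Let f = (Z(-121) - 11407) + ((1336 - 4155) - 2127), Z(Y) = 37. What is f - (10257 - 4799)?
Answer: -21774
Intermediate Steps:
f = -16316 (f = (37 - 11407) + ((1336 - 4155) - 2127) = -11370 + (-2819 - 2127) = -11370 - 4946 = -16316)
f - (10257 - 4799) = -16316 - (10257 - 4799) = -16316 - 1*5458 = -16316 - 5458 = -21774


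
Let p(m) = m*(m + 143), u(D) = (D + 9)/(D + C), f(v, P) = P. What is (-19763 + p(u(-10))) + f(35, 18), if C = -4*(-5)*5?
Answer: -159947369/8100 ≈ -19747.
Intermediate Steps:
C = 100 (C = 20*5 = 100)
u(D) = (9 + D)/(100 + D) (u(D) = (D + 9)/(D + 100) = (9 + D)/(100 + D))
p(m) = m*(143 + m)
(-19763 + p(u(-10))) + f(35, 18) = (-19763 + ((9 - 10)/(100 - 10))*(143 + (9 - 10)/(100 - 10))) + 18 = (-19763 + (-1/90)*(143 - 1/90)) + 18 = (-19763 + ((1/90)*(-1))*(143 + (1/90)*(-1))) + 18 = (-19763 - (143 - 1/90)/90) + 18 = (-19763 - 1/90*12869/90) + 18 = (-19763 - 12869/8100) + 18 = -160093169/8100 + 18 = -159947369/8100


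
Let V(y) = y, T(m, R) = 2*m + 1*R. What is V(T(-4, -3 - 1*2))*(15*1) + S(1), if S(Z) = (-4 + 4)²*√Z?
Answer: -195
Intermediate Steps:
T(m, R) = R + 2*m (T(m, R) = 2*m + R = R + 2*m)
S(Z) = 0 (S(Z) = 0²*√Z = 0*√Z = 0)
V(T(-4, -3 - 1*2))*(15*1) + S(1) = ((-3 - 1*2) + 2*(-4))*(15*1) + 0 = ((-3 - 2) - 8)*15 + 0 = (-5 - 8)*15 + 0 = -13*15 + 0 = -195 + 0 = -195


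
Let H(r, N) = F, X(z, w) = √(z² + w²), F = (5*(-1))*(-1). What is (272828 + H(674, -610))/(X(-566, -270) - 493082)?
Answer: -67264520653/121564732734 - 272833*√98314/121564732734 ≈ -0.55403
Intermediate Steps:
F = 5 (F = -5*(-1) = 5)
X(z, w) = √(w² + z²)
H(r, N) = 5
(272828 + H(674, -610))/(X(-566, -270) - 493082) = (272828 + 5)/(√((-270)² + (-566)²) - 493082) = 272833/(√(72900 + 320356) - 493082) = 272833/(√393256 - 493082) = 272833/(2*√98314 - 493082) = 272833/(-493082 + 2*√98314)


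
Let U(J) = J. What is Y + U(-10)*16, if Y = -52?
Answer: -212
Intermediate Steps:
Y + U(-10)*16 = -52 - 10*16 = -52 - 160 = -212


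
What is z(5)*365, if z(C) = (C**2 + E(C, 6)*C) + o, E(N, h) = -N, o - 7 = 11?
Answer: 6570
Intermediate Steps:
o = 18 (o = 7 + 11 = 18)
z(C) = 18 (z(C) = (C**2 + (-C)*C) + 18 = (C**2 - C**2) + 18 = 0 + 18 = 18)
z(5)*365 = 18*365 = 6570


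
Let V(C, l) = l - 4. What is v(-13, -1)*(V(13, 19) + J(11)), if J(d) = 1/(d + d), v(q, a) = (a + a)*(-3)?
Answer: 993/11 ≈ 90.273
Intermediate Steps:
V(C, l) = -4 + l
v(q, a) = -6*a (v(q, a) = (2*a)*(-3) = -6*a)
J(d) = 1/(2*d)
v(-13, -1)*(V(13, 19) + J(11)) = (-6*(-1))*((-4 + 19) + (½)/11) = 6*(15 + (½)*(1/11)) = 6*(15 + 1/22) = 6*(331/22) = 993/11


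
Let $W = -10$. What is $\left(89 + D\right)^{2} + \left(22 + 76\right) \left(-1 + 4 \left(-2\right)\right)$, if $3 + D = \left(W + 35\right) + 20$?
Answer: $16279$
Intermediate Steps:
$D = 42$ ($D = -3 + \left(\left(-10 + 35\right) + 20\right) = -3 + \left(25 + 20\right) = -3 + 45 = 42$)
$\left(89 + D\right)^{2} + \left(22 + 76\right) \left(-1 + 4 \left(-2\right)\right) = \left(89 + 42\right)^{2} + \left(22 + 76\right) \left(-1 + 4 \left(-2\right)\right) = 131^{2} + 98 \left(-1 - 8\right) = 17161 + 98 \left(-9\right) = 17161 - 882 = 16279$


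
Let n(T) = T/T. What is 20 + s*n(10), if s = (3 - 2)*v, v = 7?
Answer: 27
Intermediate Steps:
n(T) = 1
s = 7 (s = (3 - 2)*7 = 1*7 = 7)
20 + s*n(10) = 20 + 7*1 = 20 + 7 = 27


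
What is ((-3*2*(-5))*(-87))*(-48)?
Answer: 125280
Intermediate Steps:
((-3*2*(-5))*(-87))*(-48) = (-6*(-5)*(-87))*(-48) = (30*(-87))*(-48) = -2610*(-48) = 125280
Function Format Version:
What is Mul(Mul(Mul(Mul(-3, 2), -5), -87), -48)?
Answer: 125280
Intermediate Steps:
Mul(Mul(Mul(Mul(-3, 2), -5), -87), -48) = Mul(Mul(Mul(-6, -5), -87), -48) = Mul(Mul(30, -87), -48) = Mul(-2610, -48) = 125280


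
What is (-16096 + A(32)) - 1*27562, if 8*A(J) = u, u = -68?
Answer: -87333/2 ≈ -43667.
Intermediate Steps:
A(J) = -17/2 (A(J) = (⅛)*(-68) = -17/2)
(-16096 + A(32)) - 1*27562 = (-16096 - 17/2) - 1*27562 = -32209/2 - 27562 = -87333/2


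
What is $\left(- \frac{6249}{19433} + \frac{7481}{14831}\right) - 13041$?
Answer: $- \frac{3758504643389}{288210823} \approx -13041.0$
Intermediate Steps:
$\left(- \frac{6249}{19433} + \frac{7481}{14831}\right) - 13041 = \frac{52699354}{288210823} - 13041 = - \frac{3758504643389}{288210823}$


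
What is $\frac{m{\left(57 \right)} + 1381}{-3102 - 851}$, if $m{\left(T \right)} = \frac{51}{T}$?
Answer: $- \frac{26256}{75107} \approx -0.34958$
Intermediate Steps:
$\frac{m{\left(57 \right)} + 1381}{-3102 - 851} = \frac{\frac{51}{57} + 1381}{-3102 - 851} = \frac{51 \cdot \frac{1}{57} + 1381}{-3953} = \left(\frac{17}{19} + 1381\right) \left(- \frac{1}{3953}\right) = \frac{26256}{19} \left(- \frac{1}{3953}\right) = - \frac{26256}{75107}$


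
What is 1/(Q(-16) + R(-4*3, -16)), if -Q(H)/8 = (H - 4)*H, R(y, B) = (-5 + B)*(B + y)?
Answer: -1/1972 ≈ -0.00050710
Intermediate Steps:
Q(H) = -8*H*(-4 + H) (Q(H) = -8*(H - 4)*H = -8*(-4 + H)*H = -8*H*(-4 + H))
1/(Q(-16) + R(-4*3, -16)) = 1/(8*(-16)*(4 - 1*(-16)) + ((-16)² - 5*(-16) - (-20)*3 - (-64)*3)) = 1/(8*(-16)*(4 + 16) + (256 + 80 - 5*(-12) - 16*(-12))) = 1/(8*(-16)*20 + (256 + 80 + 60 + 192)) = 1/(-2560 + 588) = 1/(-1972) = -1/1972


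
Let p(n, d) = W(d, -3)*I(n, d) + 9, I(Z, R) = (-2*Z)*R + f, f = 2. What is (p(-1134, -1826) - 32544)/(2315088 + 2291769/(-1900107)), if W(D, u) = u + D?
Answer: 1599156627152117/488768069183 ≈ 3271.8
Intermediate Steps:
W(D, u) = D + u
I(Z, R) = 2 - 2*R*Z (I(Z, R) = (-2*Z)*R + 2 = -2*R*Z + 2 = 2 - 2*R*Z)
p(n, d) = 9 + (-3 + d)*(2 - 2*d*n) (p(n, d) = (d - 3)*(2 - 2*d*n) + 9 = (-3 + d)*(2 - 2*d*n) + 9 = 9 + (-3 + d)*(2 - 2*d*n))
(p(-1134, -1826) - 32544)/(2315088 + 2291769/(-1900107)) = ((9 - 2*(-1 - 1826*(-1134))*(-3 - 1826)) - 32544)/(2315088 + 2291769/(-1900107)) = ((9 - 2*(-1 + 2070684)*(-1829)) - 32544)/(2315088 + 2291769*(-1/1900107)) = ((9 - 2*2070683*(-1829)) - 32544)/(2315088 - 254641/211123) = ((9 + 7574558414) - 32544)/(488768069183/211123) = (7574558423 - 32544)*(211123/488768069183) = 7574525879*(211123/488768069183) = 1599156627152117/488768069183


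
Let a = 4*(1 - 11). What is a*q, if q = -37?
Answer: 1480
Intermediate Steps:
a = -40 (a = 4*(-10) = -40)
a*q = -40*(-37) = 1480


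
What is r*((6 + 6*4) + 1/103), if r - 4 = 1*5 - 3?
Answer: 18546/103 ≈ 180.06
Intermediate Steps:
r = 6 (r = 4 + (1*5 - 3) = 4 + (5 - 3) = 4 + 2 = 6)
r*((6 + 6*4) + 1/103) = 6*((6 + 6*4) + 1/103) = 6*((6 + 24) + 1/103) = 6*(30 + 1/103) = 6*(3091/103) = 18546/103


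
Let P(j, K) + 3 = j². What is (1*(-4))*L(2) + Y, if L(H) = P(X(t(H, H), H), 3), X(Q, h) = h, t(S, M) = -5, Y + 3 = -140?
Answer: -147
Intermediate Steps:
Y = -143 (Y = -3 - 140 = -143)
P(j, K) = -3 + j²
L(H) = -3 + H²
(1*(-4))*L(2) + Y = (1*(-4))*(-3 + 2²) - 143 = -4*(-3 + 4) - 143 = -4*1 - 143 = -4 - 143 = -147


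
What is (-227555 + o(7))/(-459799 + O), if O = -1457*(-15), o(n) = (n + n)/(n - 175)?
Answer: 2730661/5255328 ≈ 0.51960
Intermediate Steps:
o(n) = 2*n/(-175 + n) (o(n) = (2*n)/(-175 + n) = 2*n/(-175 + n))
O = 21855
(-227555 + o(7))/(-459799 + O) = (-227555 + 2*7/(-175 + 7))/(-459799 + 21855) = (-227555 + 2*7/(-168))/(-437944) = (-227555 + 2*7*(-1/168))*(-1/437944) = (-227555 - 1/12)*(-1/437944) = -2730661/12*(-1/437944) = 2730661/5255328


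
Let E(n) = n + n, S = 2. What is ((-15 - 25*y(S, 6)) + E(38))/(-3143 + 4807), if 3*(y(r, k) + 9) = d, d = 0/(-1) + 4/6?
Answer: 631/3744 ≈ 0.16854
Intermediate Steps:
E(n) = 2*n
d = ⅔ (d = 0*(-1) + 4*(⅙) = 0 + ⅔ = ⅔ ≈ 0.66667)
y(r, k) = -79/9 (y(r, k) = -9 + (⅓)*(⅔) = -9 + 2/9 = -79/9)
((-15 - 25*y(S, 6)) + E(38))/(-3143 + 4807) = ((-15 - 25*(-79/9)) + 2*38)/(-3143 + 4807) = ((-15 + 1975/9) + 76)/1664 = (1840/9 + 76)*(1/1664) = (2524/9)*(1/1664) = 631/3744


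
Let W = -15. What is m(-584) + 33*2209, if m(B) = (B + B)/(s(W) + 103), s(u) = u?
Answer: 801721/11 ≈ 72884.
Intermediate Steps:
m(B) = B/44 (m(B) = (B + B)/(-15 + 103) = (2*B)/88 = (2*B)*(1/88) = B/44)
m(-584) + 33*2209 = (1/44)*(-584) + 33*2209 = -146/11 + 72897 = 801721/11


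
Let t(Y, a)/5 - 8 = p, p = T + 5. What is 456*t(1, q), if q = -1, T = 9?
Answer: 50160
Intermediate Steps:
p = 14 (p = 9 + 5 = 14)
t(Y, a) = 110 (t(Y, a) = 40 + 5*14 = 40 + 70 = 110)
456*t(1, q) = 456*110 = 50160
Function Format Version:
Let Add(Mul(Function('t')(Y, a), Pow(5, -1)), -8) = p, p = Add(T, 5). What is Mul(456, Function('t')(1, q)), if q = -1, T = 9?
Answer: 50160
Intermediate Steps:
p = 14 (p = Add(9, 5) = 14)
Function('t')(Y, a) = 110 (Function('t')(Y, a) = Add(40, Mul(5, 14)) = Add(40, 70) = 110)
Mul(456, Function('t')(1, q)) = Mul(456, 110) = 50160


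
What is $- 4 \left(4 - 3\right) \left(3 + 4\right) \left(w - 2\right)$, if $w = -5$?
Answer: $196$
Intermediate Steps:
$- 4 \left(4 - 3\right) \left(3 + 4\right) \left(w - 2\right) = - 4 \left(4 - 3\right) \left(3 + 4\right) \left(-5 - 2\right) = - 4 \cdot 1 \cdot 7 \left(-7\right) = - 4 \cdot 1 \left(-49\right) = \left(-4\right) \left(-49\right) = 196$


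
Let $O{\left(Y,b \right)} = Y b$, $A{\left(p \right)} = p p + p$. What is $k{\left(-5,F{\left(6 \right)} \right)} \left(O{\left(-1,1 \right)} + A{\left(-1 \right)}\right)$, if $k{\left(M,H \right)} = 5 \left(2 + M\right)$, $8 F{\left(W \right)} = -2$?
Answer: $15$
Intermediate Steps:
$F{\left(W \right)} = - \frac{1}{4}$ ($F{\left(W \right)} = \frac{1}{8} \left(-2\right) = - \frac{1}{4}$)
$A{\left(p \right)} = p + p^{2}$ ($A{\left(p \right)} = p^{2} + p = p + p^{2}$)
$k{\left(M,H \right)} = 10 + 5 M$
$k{\left(-5,F{\left(6 \right)} \right)} \left(O{\left(-1,1 \right)} + A{\left(-1 \right)}\right) = \left(10 + 5 \left(-5\right)\right) \left(\left(-1\right) 1 - \left(1 - 1\right)\right) = \left(10 - 25\right) \left(-1 - 0\right) = - 15 \left(-1 + 0\right) = \left(-15\right) \left(-1\right) = 15$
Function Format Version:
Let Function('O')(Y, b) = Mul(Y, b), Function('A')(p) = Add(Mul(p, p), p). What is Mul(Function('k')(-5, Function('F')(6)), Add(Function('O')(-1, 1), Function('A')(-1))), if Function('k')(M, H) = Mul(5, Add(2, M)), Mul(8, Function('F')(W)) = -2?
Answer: 15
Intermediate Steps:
Function('F')(W) = Rational(-1, 4) (Function('F')(W) = Mul(Rational(1, 8), -2) = Rational(-1, 4))
Function('A')(p) = Add(p, Pow(p, 2)) (Function('A')(p) = Add(Pow(p, 2), p) = Add(p, Pow(p, 2)))
Function('k')(M, H) = Add(10, Mul(5, M))
Mul(Function('k')(-5, Function('F')(6)), Add(Function('O')(-1, 1), Function('A')(-1))) = Mul(Add(10, Mul(5, -5)), Add(Mul(-1, 1), Mul(-1, Add(1, -1)))) = Mul(Add(10, -25), Add(-1, Mul(-1, 0))) = Mul(-15, Add(-1, 0)) = Mul(-15, -1) = 15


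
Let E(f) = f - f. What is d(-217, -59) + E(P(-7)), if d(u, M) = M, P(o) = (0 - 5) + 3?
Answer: -59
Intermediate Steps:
P(o) = -2 (P(o) = -5 + 3 = -2)
E(f) = 0
d(-217, -59) + E(P(-7)) = -59 + 0 = -59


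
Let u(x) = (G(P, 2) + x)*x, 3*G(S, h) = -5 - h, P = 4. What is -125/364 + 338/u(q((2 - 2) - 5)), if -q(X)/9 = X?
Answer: -14621/87360 ≈ -0.16736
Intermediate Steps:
q(X) = -9*X
G(S, h) = -5/3 - h/3 (G(S, h) = (-5 - h)/3 = -5/3 - h/3)
u(x) = x*(-7/3 + x) (u(x) = ((-5/3 - ⅓*2) + x)*x = ((-5/3 - ⅔) + x)*x = (-7/3 + x)*x = x*(-7/3 + x))
-125/364 + 338/u(q((2 - 2) - 5)) = -125/364 + 338/(((-9*((2 - 2) - 5))*(-7 + 3*(-9*((2 - 2) - 5)))/3)) = -125*1/364 + 338/(((-9*(0 - 5))*(-7 + 3*(-9*(0 - 5)))/3)) = -125/364 + 338/(((-9*(-5))*(-7 + 3*(-9*(-5)))/3)) = -125/364 + 338/(((⅓)*45*(-7 + 3*45))) = -125/364 + 338/(((⅓)*45*(-7 + 135))) = -125/364 + 338/(((⅓)*45*128)) = -125/364 + 338/1920 = -125/364 + 338*(1/1920) = -125/364 + 169/960 = -14621/87360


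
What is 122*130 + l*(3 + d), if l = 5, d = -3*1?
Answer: 15860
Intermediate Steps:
d = -3
122*130 + l*(3 + d) = 122*130 + 5*(3 - 3) = 15860 + 5*0 = 15860 + 0 = 15860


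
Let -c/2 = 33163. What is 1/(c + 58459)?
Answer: -1/7867 ≈ -0.00012711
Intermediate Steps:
c = -66326 (c = -2*33163 = -66326)
1/(c + 58459) = 1/(-66326 + 58459) = 1/(-7867) = -1/7867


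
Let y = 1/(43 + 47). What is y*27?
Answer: 3/10 ≈ 0.30000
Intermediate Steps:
y = 1/90 ≈ 0.011111
y*27 = (1/90)*27 = 3/10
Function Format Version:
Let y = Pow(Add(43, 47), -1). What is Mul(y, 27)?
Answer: Rational(3, 10) ≈ 0.30000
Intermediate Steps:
y = Rational(1, 90) (y = Pow(90, -1) = Rational(1, 90) ≈ 0.011111)
Mul(y, 27) = Mul(Rational(1, 90), 27) = Rational(3, 10)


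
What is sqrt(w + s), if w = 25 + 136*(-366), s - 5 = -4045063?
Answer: I*sqrt(4094809) ≈ 2023.6*I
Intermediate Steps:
s = -4045058 (s = 5 - 4045063 = -4045058)
w = -49751 (w = 25 - 49776 = -49751)
sqrt(w + s) = sqrt(-49751 - 4045058) = sqrt(-4094809) = I*sqrt(4094809)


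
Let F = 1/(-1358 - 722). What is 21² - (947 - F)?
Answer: -1052481/2080 ≈ -506.00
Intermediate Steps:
F = -1/2080 (F = 1/(-2080) = -1/2080 ≈ -0.00048077)
21² - (947 - F) = 21² - (947 - 1*(-1/2080)) = 441 - (947 + 1/2080) = 441 - 1*1969761/2080 = 441 - 1969761/2080 = -1052481/2080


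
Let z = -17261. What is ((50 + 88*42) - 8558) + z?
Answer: -22073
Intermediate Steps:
((50 + 88*42) - 8558) + z = ((50 + 88*42) - 8558) - 17261 = ((50 + 3696) - 8558) - 17261 = (3746 - 8558) - 17261 = -4812 - 17261 = -22073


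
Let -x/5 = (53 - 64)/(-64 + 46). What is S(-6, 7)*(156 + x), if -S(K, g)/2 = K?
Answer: 5506/3 ≈ 1835.3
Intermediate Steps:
S(K, g) = -2*K
x = -55/18 (x = -5*(53 - 64)/(-64 + 46) = -(-55)/(-18) = -(-55)*(-1)/18 = -5*11/18 = -55/18 ≈ -3.0556)
S(-6, 7)*(156 + x) = (-2*(-6))*(156 - 55/18) = 12*(2753/18) = 5506/3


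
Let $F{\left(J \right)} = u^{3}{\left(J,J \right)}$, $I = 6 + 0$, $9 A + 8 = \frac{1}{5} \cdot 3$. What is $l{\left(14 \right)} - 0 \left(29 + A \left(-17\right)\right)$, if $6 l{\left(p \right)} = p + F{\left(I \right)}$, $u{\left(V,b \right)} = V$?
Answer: $\frac{115}{3} \approx 38.333$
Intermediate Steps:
$A = - \frac{37}{45}$ ($A = - \frac{8}{9} + \frac{\frac{1}{5} \cdot 3}{9} = - \frac{8}{9} + \frac{1}{9} \cdot \frac{3}{5} = - \frac{8}{9} + \frac{1}{15} = - \frac{37}{45} \approx -0.82222$)
$I = 6$
$F{\left(J \right)} = J^{3}$
$l{\left(p \right)} = 36 + \frac{p}{6}$ ($l{\left(p \right)} = \frac{p + 6^{3}}{6} = \frac{p + 216}{6} = \frac{216 + p}{6} = 36 + \frac{p}{6}$)
$l{\left(14 \right)} - 0 \left(29 + A \left(-17\right)\right) = \left(36 + \frac{1}{6} \cdot 14\right) - 0 \left(29 - - \frac{629}{45}\right) = \left(36 + \frac{7}{3}\right) - 0 \left(29 + \frac{629}{45}\right) = \frac{115}{3} - 0 \cdot \frac{1934}{45} = \frac{115}{3} - 0 = \frac{115}{3} + 0 = \frac{115}{3}$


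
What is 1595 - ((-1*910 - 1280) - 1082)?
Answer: 4867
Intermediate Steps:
1595 - ((-1*910 - 1280) - 1082) = 1595 - ((-910 - 1280) - 1082) = 1595 - (-2190 - 1082) = 1595 - 1*(-3272) = 1595 + 3272 = 4867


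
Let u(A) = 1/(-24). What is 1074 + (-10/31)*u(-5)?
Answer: 399533/372 ≈ 1074.0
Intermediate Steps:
u(A) = -1/24
1074 + (-10/31)*u(-5) = 1074 - 10/31*(-1/24) = 1074 + 5/372 = 399533/372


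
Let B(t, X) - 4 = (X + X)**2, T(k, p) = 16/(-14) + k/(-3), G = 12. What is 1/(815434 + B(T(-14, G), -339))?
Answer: 1/1275122 ≈ 7.8424e-7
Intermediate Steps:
T(k, p) = -8/7 - k/3 (T(k, p) = 16*(-1/14) + k*(-1/3) = -8/7 - k/3)
B(t, X) = 4 + 4*X**2 (B(t, X) = 4 + (X + X)**2 = 4 + (2*X)**2 = 4 + 4*X**2)
1/(815434 + B(T(-14, G), -339)) = 1/(815434 + (4 + 4*(-339)**2)) = 1/(815434 + (4 + 4*114921)) = 1/(815434 + (4 + 459684)) = 1/(815434 + 459688) = 1/1275122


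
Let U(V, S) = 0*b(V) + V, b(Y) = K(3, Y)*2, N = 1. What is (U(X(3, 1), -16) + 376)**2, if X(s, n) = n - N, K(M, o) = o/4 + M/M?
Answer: 141376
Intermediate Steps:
K(M, o) = 1 + o/4 (K(M, o) = o*(1/4) + 1 = o/4 + 1 = 1 + o/4)
X(s, n) = -1 + n (X(s, n) = n - 1*1 = n - 1 = -1 + n)
b(Y) = 2 + Y/2 (b(Y) = (1 + Y/4)*2 = 2 + Y/2)
U(V, S) = V (U(V, S) = 0*(2 + V/2) + V = 0 + V = V)
(U(X(3, 1), -16) + 376)**2 = ((-1 + 1) + 376)**2 = (0 + 376)**2 = 376**2 = 141376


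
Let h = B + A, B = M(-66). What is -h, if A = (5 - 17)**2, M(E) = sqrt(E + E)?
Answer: -144 - 2*I*sqrt(33) ≈ -144.0 - 11.489*I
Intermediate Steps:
M(E) = sqrt(2)*sqrt(E) (M(E) = sqrt(2*E) = sqrt(2)*sqrt(E))
B = 2*I*sqrt(33) (B = sqrt(2)*sqrt(-66) = sqrt(2)*(I*sqrt(66)) = 2*I*sqrt(33) ≈ 11.489*I)
A = 144 (A = (-12)**2 = 144)
h = 144 + 2*I*sqrt(33) (h = 2*I*sqrt(33) + 144 = 144 + 2*I*sqrt(33) ≈ 144.0 + 11.489*I)
-h = -(144 + 2*I*sqrt(33)) = -144 - 2*I*sqrt(33)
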